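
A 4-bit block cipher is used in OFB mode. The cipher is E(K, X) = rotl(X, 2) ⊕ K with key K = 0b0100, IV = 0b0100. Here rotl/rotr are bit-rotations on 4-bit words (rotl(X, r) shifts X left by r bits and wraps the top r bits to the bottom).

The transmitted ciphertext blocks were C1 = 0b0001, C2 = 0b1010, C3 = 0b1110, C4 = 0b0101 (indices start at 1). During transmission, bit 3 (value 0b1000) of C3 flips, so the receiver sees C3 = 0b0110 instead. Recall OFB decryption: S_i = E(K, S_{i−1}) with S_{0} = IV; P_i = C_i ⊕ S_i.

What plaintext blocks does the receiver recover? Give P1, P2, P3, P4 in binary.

Only C3 changed, to 0b0110. In OFB, a change in C_i flips the same bit in P_i only; the keystream is unaffected. Decrypting the received ciphertext:
P1: S = E(K, 0b0100) = 0b0101; 0b0001 ⊕ 0b0101 = 0b0100.
P2: S = E(K, 0b0101) = 0b0001; 0b1010 ⊕ 0b0001 = 0b1011.
P3: S = E(K, 0b0001) = 0b0000; 0b0110 ⊕ 0b0000 = 0b0110.
P4: S = E(K, 0b0000) = 0b0100; 0b0101 ⊕ 0b0100 = 0b0001.
Blocks that differ from the original plaintext: P3.

P1 = 0b0100, P2 = 0b1011, P3 = 0b0110, P4 = 0b0001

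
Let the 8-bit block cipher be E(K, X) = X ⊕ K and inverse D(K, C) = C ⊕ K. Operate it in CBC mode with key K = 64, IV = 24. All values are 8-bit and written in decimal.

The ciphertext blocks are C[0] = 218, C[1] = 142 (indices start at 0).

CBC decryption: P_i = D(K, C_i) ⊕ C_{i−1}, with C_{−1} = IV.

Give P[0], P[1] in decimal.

P[0]: D(K, 218) = 154; 154 ⊕ 24 = 130.
P[1]: D(K, 142) = 206; 206 ⊕ 218 = 20.

P[0] = 130, P[1] = 20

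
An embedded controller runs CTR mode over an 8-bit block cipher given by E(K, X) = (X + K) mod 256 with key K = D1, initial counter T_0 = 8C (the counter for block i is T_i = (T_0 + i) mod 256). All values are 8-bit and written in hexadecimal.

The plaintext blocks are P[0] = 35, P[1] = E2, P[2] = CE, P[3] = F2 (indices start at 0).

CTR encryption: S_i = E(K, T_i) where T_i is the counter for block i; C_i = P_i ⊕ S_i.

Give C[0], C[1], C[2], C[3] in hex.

C[0] = 68, C[1] = BC, C[2] = 91, C[3] = 92

C[0]: T = 8C, S = E(K, T) = 5D; 35 ⊕ 5D = 68.
C[1]: T = 8D, S = E(K, T) = 5E; E2 ⊕ 5E = BC.
C[2]: T = 8E, S = E(K, T) = 5F; CE ⊕ 5F = 91.
C[3]: T = 8F, S = E(K, T) = 60; F2 ⊕ 60 = 92.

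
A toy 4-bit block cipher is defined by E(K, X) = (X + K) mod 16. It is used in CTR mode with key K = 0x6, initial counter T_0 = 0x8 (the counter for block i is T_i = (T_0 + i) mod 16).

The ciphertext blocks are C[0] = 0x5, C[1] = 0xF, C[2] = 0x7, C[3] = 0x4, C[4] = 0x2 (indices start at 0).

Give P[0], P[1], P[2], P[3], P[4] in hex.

CTR decryption: S_i = E(K, T_i) where T_i is the counter for block i; P_i = C_i ⊕ S_i.
P[0]: T = 0x8, S = E(K, T) = 0xE; 0x5 ⊕ 0xE = 0xB.
P[1]: T = 0x9, S = E(K, T) = 0xF; 0xF ⊕ 0xF = 0x0.
P[2]: T = 0xA, S = E(K, T) = 0x0; 0x7 ⊕ 0x0 = 0x7.
P[3]: T = 0xB, S = E(K, T) = 0x1; 0x4 ⊕ 0x1 = 0x5.
P[4]: T = 0xC, S = E(K, T) = 0x2; 0x2 ⊕ 0x2 = 0x0.

P[0] = 0xB, P[1] = 0x0, P[2] = 0x7, P[3] = 0x5, P[4] = 0x0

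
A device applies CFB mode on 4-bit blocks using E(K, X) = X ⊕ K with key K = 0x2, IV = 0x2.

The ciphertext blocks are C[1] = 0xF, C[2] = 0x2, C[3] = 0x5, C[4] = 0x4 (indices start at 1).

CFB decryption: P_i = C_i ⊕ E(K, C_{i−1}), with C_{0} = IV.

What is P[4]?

P[4]: E(K, 0x5) = 0x7; 0x4 ⊕ 0x7 = 0x3.

P[4] = 0x3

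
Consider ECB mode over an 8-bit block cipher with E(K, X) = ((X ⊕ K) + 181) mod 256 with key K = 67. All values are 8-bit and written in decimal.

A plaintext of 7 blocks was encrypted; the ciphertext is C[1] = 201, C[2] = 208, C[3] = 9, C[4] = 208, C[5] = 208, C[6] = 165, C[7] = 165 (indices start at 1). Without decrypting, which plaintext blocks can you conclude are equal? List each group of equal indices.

P[2] = P[4] = P[5]; P[6] = P[7]

ECB encrypts each block independently with the same key, so equal ciphertext blocks imply equal plaintext blocks.
C[2] = C[4] = C[5] = 208, so P[2] = P[4] = P[5].
C[6] = C[7] = 165, so P[6] = P[7].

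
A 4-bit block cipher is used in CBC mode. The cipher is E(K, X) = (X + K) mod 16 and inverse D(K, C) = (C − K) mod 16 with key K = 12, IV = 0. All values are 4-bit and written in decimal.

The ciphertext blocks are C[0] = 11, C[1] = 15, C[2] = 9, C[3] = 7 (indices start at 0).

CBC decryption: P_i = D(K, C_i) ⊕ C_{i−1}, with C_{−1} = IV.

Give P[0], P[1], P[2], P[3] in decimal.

P[0]: D(K, 11) = 15; 15 ⊕ 0 = 15.
P[1]: D(K, 15) = 3; 3 ⊕ 11 = 8.
P[2]: D(K, 9) = 13; 13 ⊕ 15 = 2.
P[3]: D(K, 7) = 11; 11 ⊕ 9 = 2.

P[0] = 15, P[1] = 8, P[2] = 2, P[3] = 2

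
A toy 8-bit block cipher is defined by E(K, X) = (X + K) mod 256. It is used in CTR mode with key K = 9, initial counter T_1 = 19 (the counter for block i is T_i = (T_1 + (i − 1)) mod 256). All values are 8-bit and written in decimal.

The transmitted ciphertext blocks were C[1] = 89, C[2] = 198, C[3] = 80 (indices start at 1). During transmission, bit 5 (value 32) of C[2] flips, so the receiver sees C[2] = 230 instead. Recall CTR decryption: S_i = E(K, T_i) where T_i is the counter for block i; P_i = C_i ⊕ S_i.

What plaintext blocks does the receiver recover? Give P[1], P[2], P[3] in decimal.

Only C[2] changed, to 230. In CTR, a change in C_i flips the same bit in P_i only; the keystream is unaffected. Decrypting the received ciphertext:
P[1]: T = 19, S = E(K, T) = 28; 89 ⊕ 28 = 69.
P[2]: T = 20, S = E(K, T) = 29; 230 ⊕ 29 = 251.
P[3]: T = 21, S = E(K, T) = 30; 80 ⊕ 30 = 78.
Blocks that differ from the original plaintext: P[2].

P[1] = 69, P[2] = 251, P[3] = 78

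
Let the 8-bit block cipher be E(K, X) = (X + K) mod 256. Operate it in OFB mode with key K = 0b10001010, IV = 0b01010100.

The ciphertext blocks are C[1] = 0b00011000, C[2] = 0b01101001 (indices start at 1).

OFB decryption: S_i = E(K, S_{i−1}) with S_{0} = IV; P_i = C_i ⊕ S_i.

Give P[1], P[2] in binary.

P[1]: S = E(K, 0b01010100) = 0b11011110; 0b00011000 ⊕ 0b11011110 = 0b11000110.
P[2]: S = E(K, 0b11011110) = 0b01101000; 0b01101001 ⊕ 0b01101000 = 0b00000001.

P[1] = 0b11000110, P[2] = 0b00000001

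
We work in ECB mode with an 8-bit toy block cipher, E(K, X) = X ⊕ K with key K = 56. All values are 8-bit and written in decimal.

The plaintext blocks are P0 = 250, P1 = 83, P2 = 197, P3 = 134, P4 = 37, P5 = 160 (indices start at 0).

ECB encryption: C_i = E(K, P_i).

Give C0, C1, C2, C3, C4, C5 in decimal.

C0 = 194, C1 = 107, C2 = 253, C3 = 190, C4 = 29, C5 = 152

C0: E(K, 250) = 194.
C1: E(K, 83) = 107.
C2: E(K, 197) = 253.
C3: E(K, 134) = 190.
C4: E(K, 37) = 29.
C5: E(K, 160) = 152.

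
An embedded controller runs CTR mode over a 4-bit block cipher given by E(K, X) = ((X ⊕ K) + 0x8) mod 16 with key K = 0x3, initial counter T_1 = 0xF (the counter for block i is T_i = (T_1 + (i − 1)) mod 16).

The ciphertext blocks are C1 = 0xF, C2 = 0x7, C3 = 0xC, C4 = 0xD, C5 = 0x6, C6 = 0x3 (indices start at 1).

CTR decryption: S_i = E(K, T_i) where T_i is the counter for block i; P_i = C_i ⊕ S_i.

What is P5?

P5: T = 0x3, S = E(K, T) = 0x8; 0x6 ⊕ 0x8 = 0xE.

P5 = 0xE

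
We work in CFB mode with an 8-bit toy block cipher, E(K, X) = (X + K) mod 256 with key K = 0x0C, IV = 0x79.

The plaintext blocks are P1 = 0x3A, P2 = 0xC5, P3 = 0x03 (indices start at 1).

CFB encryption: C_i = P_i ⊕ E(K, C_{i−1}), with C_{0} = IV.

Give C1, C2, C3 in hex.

C1 = 0xBF, C2 = 0x0E, C3 = 0x19

C1: E(K, 0x79) = 0x85; 0x3A ⊕ 0x85 = 0xBF.
C2: E(K, 0xBF) = 0xCB; 0xC5 ⊕ 0xCB = 0x0E.
C3: E(K, 0x0E) = 0x1A; 0x03 ⊕ 0x1A = 0x19.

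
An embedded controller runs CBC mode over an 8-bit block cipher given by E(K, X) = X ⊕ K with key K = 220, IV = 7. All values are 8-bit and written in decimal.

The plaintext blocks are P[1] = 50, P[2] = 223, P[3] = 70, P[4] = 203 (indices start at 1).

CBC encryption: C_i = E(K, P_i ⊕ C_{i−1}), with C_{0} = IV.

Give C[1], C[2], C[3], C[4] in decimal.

C[1]: P[1] ⊕ 7 = 53; E(K, 53) = 233.
C[2]: P[2] ⊕ 233 = 54; E(K, 54) = 234.
C[3]: P[3] ⊕ 234 = 172; E(K, 172) = 112.
C[4]: P[4] ⊕ 112 = 187; E(K, 187) = 103.

C[1] = 233, C[2] = 234, C[3] = 112, C[4] = 103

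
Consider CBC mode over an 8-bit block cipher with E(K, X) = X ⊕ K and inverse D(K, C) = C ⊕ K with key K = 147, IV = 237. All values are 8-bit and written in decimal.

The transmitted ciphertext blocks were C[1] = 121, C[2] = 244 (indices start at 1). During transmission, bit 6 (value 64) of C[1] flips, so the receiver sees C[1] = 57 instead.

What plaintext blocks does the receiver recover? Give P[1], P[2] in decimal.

P[1] = 71, P[2] = 94

CBC decryption: P_i = D(K, C_i) ⊕ C_{i−1}, with C_{0} = IV.
Only C[1] changed, to 57. In CBC, a change in C_i garbles P_i and flips the same bit in P_{i+1}. Decrypting the received ciphertext:
P[1]: D(K, 57) = 170; 170 ⊕ 237 = 71.
P[2]: D(K, 244) = 103; 103 ⊕ 57 = 94.
Blocks that differ from the original plaintext: P[1], P[2].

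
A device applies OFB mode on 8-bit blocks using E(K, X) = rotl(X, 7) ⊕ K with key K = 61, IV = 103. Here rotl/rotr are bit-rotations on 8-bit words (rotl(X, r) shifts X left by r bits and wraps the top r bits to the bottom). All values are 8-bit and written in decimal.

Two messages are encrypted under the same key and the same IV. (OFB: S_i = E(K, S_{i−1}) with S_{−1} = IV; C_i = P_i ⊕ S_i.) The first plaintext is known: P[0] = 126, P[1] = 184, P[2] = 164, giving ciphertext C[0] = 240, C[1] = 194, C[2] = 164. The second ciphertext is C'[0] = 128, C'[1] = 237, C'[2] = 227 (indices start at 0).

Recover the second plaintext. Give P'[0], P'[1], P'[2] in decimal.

P'[0] = 14, P'[1] = 151, P'[2] = 227

In OFB with a reused IV, both messages share the same keystream S_i, so C_i ⊕ C'_i = P_i ⊕ P'_i and thus P'_i = P_i ⊕ C_i ⊕ C'_i.
P'[0]: 126 ⊕ 240 ⊕ 128 = 14.
P'[1]: 184 ⊕ 194 ⊕ 237 = 151.
P'[2]: 164 ⊕ 164 ⊕ 227 = 227.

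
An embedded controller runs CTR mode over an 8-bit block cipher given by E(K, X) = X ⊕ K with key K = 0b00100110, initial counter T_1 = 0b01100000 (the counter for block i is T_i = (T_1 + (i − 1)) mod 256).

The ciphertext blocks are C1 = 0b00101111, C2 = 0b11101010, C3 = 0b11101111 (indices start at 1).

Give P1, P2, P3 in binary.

P1 = 0b01101001, P2 = 0b10101101, P3 = 0b10101011

CTR decryption: S_i = E(K, T_i) where T_i is the counter for block i; P_i = C_i ⊕ S_i.
P1: T = 0b01100000, S = E(K, T) = 0b01000110; 0b00101111 ⊕ 0b01000110 = 0b01101001.
P2: T = 0b01100001, S = E(K, T) = 0b01000111; 0b11101010 ⊕ 0b01000111 = 0b10101101.
P3: T = 0b01100010, S = E(K, T) = 0b01000100; 0b11101111 ⊕ 0b01000100 = 0b10101011.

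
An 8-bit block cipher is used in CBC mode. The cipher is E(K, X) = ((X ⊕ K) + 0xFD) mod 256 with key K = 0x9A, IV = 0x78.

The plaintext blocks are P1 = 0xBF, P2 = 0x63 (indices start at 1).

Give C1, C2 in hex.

CBC encryption: C_i = E(K, P_i ⊕ C_{i−1}), with C_{0} = IV.
C1: P1 ⊕ 0x78 = 0xC7; E(K, 0xC7) = 0x5A.
C2: P2 ⊕ 0x5A = 0x39; E(K, 0x39) = 0xA0.

C1 = 0x5A, C2 = 0xA0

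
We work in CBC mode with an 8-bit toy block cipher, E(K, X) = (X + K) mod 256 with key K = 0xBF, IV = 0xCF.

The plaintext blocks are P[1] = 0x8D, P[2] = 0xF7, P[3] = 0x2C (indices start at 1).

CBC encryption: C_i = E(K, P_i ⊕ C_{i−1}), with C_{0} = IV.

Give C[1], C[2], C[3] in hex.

C[1] = 0x01, C[2] = 0xB5, C[3] = 0x58

C[1]: P[1] ⊕ 0xCF = 0x42; E(K, 0x42) = 0x01.
C[2]: P[2] ⊕ 0x01 = 0xF6; E(K, 0xF6) = 0xB5.
C[3]: P[3] ⊕ 0xB5 = 0x99; E(K, 0x99) = 0x58.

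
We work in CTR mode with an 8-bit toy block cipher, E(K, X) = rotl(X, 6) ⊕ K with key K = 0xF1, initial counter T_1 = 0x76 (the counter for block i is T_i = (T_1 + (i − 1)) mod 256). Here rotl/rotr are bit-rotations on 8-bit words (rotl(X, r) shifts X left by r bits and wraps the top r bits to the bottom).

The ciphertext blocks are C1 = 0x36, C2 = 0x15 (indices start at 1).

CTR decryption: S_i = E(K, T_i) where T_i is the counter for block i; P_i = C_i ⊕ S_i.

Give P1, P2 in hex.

P1: T = 0x76, S = E(K, T) = 0x6C; 0x36 ⊕ 0x6C = 0x5A.
P2: T = 0x77, S = E(K, T) = 0x2C; 0x15 ⊕ 0x2C = 0x39.

P1 = 0x5A, P2 = 0x39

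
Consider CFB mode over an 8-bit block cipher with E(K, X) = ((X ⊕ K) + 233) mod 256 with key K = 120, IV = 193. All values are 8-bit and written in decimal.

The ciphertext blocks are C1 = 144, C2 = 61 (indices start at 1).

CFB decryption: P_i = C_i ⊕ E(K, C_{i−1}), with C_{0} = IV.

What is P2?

P2 = 236

P2: E(K, 144) = 209; 61 ⊕ 209 = 236.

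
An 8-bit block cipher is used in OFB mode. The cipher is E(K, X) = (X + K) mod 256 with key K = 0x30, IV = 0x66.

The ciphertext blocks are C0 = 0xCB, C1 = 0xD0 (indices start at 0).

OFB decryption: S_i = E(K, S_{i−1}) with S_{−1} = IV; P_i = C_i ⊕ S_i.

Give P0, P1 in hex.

P0 = 0x5D, P1 = 0x16

P0: S = E(K, 0x66) = 0x96; 0xCB ⊕ 0x96 = 0x5D.
P1: S = E(K, 0x96) = 0xC6; 0xD0 ⊕ 0xC6 = 0x16.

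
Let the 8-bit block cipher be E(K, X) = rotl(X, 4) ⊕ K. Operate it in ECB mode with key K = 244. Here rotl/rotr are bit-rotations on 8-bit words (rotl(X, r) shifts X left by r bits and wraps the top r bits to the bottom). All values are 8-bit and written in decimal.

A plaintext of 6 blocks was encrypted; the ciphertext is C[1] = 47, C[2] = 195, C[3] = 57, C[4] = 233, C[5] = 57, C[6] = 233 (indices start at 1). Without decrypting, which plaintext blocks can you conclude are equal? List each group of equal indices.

P[3] = P[5]; P[4] = P[6]

ECB encrypts each block independently with the same key, so equal ciphertext blocks imply equal plaintext blocks.
C[3] = C[5] = 57, so P[3] = P[5].
C[4] = C[6] = 233, so P[4] = P[6].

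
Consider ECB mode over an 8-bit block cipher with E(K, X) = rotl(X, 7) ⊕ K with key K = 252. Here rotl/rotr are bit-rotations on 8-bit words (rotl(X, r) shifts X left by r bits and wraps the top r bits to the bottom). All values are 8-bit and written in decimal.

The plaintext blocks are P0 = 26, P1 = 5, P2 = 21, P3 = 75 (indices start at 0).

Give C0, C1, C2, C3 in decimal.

ECB encryption: C_i = E(K, P_i).
C0: E(K, 26) = 241.
C1: E(K, 5) = 126.
C2: E(K, 21) = 118.
C3: E(K, 75) = 89.

C0 = 241, C1 = 126, C2 = 118, C3 = 89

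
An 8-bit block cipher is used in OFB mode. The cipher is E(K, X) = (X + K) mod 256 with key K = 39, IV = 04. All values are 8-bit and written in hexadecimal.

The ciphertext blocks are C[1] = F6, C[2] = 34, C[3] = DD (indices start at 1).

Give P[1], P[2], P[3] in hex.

P[1] = CB, P[2] = 42, P[3] = 72

OFB decryption: S_i = E(K, S_{i−1}) with S_{0} = IV; P_i = C_i ⊕ S_i.
P[1]: S = E(K, 04) = 3D; F6 ⊕ 3D = CB.
P[2]: S = E(K, 3D) = 76; 34 ⊕ 76 = 42.
P[3]: S = E(K, 76) = AF; DD ⊕ AF = 72.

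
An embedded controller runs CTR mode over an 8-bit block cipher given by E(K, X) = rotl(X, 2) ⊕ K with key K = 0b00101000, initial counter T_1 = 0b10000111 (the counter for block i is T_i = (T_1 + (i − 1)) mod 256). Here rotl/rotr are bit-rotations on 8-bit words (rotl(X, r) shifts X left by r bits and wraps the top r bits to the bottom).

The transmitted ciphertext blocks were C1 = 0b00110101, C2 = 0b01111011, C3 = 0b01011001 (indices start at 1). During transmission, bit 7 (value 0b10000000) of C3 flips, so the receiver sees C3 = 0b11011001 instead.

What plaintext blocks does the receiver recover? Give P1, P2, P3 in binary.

CTR decryption: S_i = E(K, T_i) where T_i is the counter for block i; P_i = C_i ⊕ S_i.
Only C3 changed, to 0b11011001. In CTR, a change in C_i flips the same bit in P_i only; the keystream is unaffected. Decrypting the received ciphertext:
P1: T = 0b10000111, S = E(K, T) = 0b00110110; 0b00110101 ⊕ 0b00110110 = 0b00000011.
P2: T = 0b10001000, S = E(K, T) = 0b00001010; 0b01111011 ⊕ 0b00001010 = 0b01110001.
P3: T = 0b10001001, S = E(K, T) = 0b00001110; 0b11011001 ⊕ 0b00001110 = 0b11010111.
Blocks that differ from the original plaintext: P3.

P1 = 0b00000011, P2 = 0b01110001, P3 = 0b11010111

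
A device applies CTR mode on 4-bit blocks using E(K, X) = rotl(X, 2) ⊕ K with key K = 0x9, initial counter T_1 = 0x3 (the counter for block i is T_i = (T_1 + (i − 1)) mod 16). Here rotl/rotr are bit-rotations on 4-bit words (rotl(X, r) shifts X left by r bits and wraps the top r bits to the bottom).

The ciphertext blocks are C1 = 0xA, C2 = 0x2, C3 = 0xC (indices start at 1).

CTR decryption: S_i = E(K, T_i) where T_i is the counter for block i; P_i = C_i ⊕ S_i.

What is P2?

P2: T = 0x4, S = E(K, T) = 0x8; 0x2 ⊕ 0x8 = 0xA.

P2 = 0xA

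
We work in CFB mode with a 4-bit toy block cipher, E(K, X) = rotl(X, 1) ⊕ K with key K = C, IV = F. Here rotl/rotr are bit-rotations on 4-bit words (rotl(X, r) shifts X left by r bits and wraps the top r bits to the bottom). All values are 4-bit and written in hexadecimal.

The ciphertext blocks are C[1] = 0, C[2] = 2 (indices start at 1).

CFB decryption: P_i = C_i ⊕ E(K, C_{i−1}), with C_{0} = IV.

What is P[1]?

P[1]: E(K, F) = 3; 0 ⊕ 3 = 3.

P[1] = 3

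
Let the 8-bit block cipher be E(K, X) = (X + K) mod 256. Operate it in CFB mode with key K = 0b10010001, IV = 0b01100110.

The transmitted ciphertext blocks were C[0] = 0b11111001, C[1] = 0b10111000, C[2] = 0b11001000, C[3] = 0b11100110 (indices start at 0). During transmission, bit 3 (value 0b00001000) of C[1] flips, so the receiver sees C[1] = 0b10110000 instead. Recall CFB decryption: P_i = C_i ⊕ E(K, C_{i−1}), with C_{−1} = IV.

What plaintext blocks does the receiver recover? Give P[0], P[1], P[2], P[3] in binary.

P[0] = 0b00001110, P[1] = 0b00111010, P[2] = 0b10001001, P[3] = 0b10111111

Only C[1] changed, to 0b10110000. In CFB, a change in C_i flips the same bit in P_i and garbles P_{i+1}. Decrypting the received ciphertext:
P[0]: E(K, 0b01100110) = 0b11110111; 0b11111001 ⊕ 0b11110111 = 0b00001110.
P[1]: E(K, 0b11111001) = 0b10001010; 0b10110000 ⊕ 0b10001010 = 0b00111010.
P[2]: E(K, 0b10110000) = 0b01000001; 0b11001000 ⊕ 0b01000001 = 0b10001001.
P[3]: E(K, 0b11001000) = 0b01011001; 0b11100110 ⊕ 0b01011001 = 0b10111111.
Blocks that differ from the original plaintext: P[1], P[2].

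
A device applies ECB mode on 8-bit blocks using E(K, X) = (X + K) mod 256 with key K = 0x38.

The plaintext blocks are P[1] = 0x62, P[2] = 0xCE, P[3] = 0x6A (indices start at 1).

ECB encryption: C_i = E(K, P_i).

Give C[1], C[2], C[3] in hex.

C[1] = 0x9A, C[2] = 0x06, C[3] = 0xA2

C[1]: E(K, 0x62) = 0x9A.
C[2]: E(K, 0xCE) = 0x06.
C[3]: E(K, 0x6A) = 0xA2.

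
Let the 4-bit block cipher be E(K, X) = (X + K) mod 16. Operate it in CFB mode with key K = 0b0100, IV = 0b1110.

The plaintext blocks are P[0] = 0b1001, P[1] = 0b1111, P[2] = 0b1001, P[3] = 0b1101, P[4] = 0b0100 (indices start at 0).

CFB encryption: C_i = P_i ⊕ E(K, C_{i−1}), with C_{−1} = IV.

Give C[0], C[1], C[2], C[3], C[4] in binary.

C[0] = 0b1011, C[1] = 0b0000, C[2] = 0b1101, C[3] = 0b1100, C[4] = 0b0100

C[0]: E(K, 0b1110) = 0b0010; 0b1001 ⊕ 0b0010 = 0b1011.
C[1]: E(K, 0b1011) = 0b1111; 0b1111 ⊕ 0b1111 = 0b0000.
C[2]: E(K, 0b0000) = 0b0100; 0b1001 ⊕ 0b0100 = 0b1101.
C[3]: E(K, 0b1101) = 0b0001; 0b1101 ⊕ 0b0001 = 0b1100.
C[4]: E(K, 0b1100) = 0b0000; 0b0100 ⊕ 0b0000 = 0b0100.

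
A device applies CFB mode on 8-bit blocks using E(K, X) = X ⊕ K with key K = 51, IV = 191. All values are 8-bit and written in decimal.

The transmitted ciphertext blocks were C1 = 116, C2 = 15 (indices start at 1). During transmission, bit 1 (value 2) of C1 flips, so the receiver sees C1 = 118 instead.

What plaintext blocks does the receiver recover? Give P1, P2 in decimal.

P1 = 250, P2 = 74

CFB decryption: P_i = C_i ⊕ E(K, C_{i−1}), with C_{0} = IV.
Only C1 changed, to 118. In CFB, a change in C_i flips the same bit in P_i and garbles P_{i+1}. Decrypting the received ciphertext:
P1: E(K, 191) = 140; 118 ⊕ 140 = 250.
P2: E(K, 118) = 69; 15 ⊕ 69 = 74.
Blocks that differ from the original plaintext: P1, P2.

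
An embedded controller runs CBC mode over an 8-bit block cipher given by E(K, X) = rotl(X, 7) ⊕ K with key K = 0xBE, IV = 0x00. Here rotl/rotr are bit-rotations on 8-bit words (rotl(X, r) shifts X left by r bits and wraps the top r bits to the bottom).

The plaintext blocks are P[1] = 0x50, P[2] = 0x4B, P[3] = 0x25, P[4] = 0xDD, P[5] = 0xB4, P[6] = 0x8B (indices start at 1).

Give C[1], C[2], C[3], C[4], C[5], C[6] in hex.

CBC encryption: C_i = E(K, P_i ⊕ C_{i−1}), with C_{0} = IV.
C[1]: P[1] ⊕ 0x00 = 0x50; E(K, 0x50) = 0x96.
C[2]: P[2] ⊕ 0x96 = 0xDD; E(K, 0xDD) = 0x50.
C[3]: P[3] ⊕ 0x50 = 0x75; E(K, 0x75) = 0x04.
C[4]: P[4] ⊕ 0x04 = 0xD9; E(K, 0xD9) = 0x52.
C[5]: P[5] ⊕ 0x52 = 0xE6; E(K, 0xE6) = 0xCD.
C[6]: P[6] ⊕ 0xCD = 0x46; E(K, 0x46) = 0x9D.

C[1] = 0x96, C[2] = 0x50, C[3] = 0x04, C[4] = 0x52, C[5] = 0xCD, C[6] = 0x9D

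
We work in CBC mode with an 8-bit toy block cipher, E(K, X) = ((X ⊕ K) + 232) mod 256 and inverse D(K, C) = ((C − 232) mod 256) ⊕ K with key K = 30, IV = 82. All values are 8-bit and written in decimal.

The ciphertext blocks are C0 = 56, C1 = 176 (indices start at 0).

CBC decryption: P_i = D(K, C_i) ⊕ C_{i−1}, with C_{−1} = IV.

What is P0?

P0 = 28

P0: D(K, 56) = 78; 78 ⊕ 82 = 28.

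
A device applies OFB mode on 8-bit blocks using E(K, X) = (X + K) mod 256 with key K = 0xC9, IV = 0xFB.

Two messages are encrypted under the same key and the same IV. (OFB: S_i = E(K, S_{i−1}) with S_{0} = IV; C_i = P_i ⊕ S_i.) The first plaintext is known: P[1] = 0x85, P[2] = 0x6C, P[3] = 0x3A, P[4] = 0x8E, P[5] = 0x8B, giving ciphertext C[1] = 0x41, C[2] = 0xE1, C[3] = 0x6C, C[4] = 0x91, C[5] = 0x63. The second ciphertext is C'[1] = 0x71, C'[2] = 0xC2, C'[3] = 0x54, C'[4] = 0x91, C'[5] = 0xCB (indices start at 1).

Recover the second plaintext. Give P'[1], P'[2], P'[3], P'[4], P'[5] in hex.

P'[1] = 0xB5, P'[2] = 0x4F, P'[3] = 0x02, P'[4] = 0x8E, P'[5] = 0x23

In OFB with a reused IV, both messages share the same keystream S_i, so C_i ⊕ C'_i = P_i ⊕ P'_i and thus P'_i = P_i ⊕ C_i ⊕ C'_i.
P'[1]: 0x85 ⊕ 0x41 ⊕ 0x71 = 0xB5.
P'[2]: 0x6C ⊕ 0xE1 ⊕ 0xC2 = 0x4F.
P'[3]: 0x3A ⊕ 0x6C ⊕ 0x54 = 0x02.
P'[4]: 0x8E ⊕ 0x91 ⊕ 0x91 = 0x8E.
P'[5]: 0x8B ⊕ 0x63 ⊕ 0xCB = 0x23.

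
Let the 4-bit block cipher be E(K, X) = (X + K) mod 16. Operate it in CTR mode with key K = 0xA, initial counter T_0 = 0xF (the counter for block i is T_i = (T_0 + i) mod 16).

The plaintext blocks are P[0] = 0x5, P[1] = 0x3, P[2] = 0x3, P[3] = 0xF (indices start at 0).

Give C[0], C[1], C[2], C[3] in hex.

C[0] = 0xC, C[1] = 0x9, C[2] = 0x8, C[3] = 0x3

CTR encryption: S_i = E(K, T_i) where T_i is the counter for block i; C_i = P_i ⊕ S_i.
C[0]: T = 0xF, S = E(K, T) = 0x9; 0x5 ⊕ 0x9 = 0xC.
C[1]: T = 0x0, S = E(K, T) = 0xA; 0x3 ⊕ 0xA = 0x9.
C[2]: T = 0x1, S = E(K, T) = 0xB; 0x3 ⊕ 0xB = 0x8.
C[3]: T = 0x2, S = E(K, T) = 0xC; 0xF ⊕ 0xC = 0x3.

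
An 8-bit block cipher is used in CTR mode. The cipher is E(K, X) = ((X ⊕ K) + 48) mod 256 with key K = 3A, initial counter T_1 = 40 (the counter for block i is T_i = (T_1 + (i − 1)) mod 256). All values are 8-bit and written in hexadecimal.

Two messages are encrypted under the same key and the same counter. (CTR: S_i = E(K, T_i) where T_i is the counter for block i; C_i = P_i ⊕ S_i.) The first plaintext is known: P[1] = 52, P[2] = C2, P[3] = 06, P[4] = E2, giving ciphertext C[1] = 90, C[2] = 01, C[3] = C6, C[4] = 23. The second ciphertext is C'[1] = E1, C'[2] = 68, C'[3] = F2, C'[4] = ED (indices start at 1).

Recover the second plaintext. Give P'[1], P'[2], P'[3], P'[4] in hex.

In CTR with a reused counter, both messages share the same keystream S_i, so C_i ⊕ C'_i = P_i ⊕ P'_i and thus P'_i = P_i ⊕ C_i ⊕ C'_i.
P'[1]: 52 ⊕ 90 ⊕ E1 = 23.
P'[2]: C2 ⊕ 01 ⊕ 68 = AB.
P'[3]: 06 ⊕ C6 ⊕ F2 = 32.
P'[4]: E2 ⊕ 23 ⊕ ED = 2C.

P'[1] = 23, P'[2] = AB, P'[3] = 32, P'[4] = 2C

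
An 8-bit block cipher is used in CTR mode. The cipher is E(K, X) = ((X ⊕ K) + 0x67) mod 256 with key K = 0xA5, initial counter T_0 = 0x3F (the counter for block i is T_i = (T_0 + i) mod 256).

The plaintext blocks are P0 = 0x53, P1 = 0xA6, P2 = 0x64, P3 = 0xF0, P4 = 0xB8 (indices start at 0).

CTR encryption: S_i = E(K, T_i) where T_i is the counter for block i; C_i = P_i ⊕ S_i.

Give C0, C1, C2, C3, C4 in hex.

C0 = 0x52, C1 = 0xEA, C2 = 0x2F, C3 = 0xBE, C4 = 0xF5

C0: T = 0x3F, S = E(K, T) = 0x01; 0x53 ⊕ 0x01 = 0x52.
C1: T = 0x40, S = E(K, T) = 0x4C; 0xA6 ⊕ 0x4C = 0xEA.
C2: T = 0x41, S = E(K, T) = 0x4B; 0x64 ⊕ 0x4B = 0x2F.
C3: T = 0x42, S = E(K, T) = 0x4E; 0xF0 ⊕ 0x4E = 0xBE.
C4: T = 0x43, S = E(K, T) = 0x4D; 0xB8 ⊕ 0x4D = 0xF5.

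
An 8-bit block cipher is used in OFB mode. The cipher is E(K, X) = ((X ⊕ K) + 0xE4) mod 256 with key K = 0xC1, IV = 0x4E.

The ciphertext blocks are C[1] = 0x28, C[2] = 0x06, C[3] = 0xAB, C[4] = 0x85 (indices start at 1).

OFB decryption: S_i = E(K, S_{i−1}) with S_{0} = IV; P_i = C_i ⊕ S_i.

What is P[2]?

P[1]: S = E(K, 0x4E) = 0x73; 0x28 ⊕ 0x73 = 0x5B.
P[2]: S = E(K, 0x73) = 0x96; 0x06 ⊕ 0x96 = 0x90.

P[2] = 0x90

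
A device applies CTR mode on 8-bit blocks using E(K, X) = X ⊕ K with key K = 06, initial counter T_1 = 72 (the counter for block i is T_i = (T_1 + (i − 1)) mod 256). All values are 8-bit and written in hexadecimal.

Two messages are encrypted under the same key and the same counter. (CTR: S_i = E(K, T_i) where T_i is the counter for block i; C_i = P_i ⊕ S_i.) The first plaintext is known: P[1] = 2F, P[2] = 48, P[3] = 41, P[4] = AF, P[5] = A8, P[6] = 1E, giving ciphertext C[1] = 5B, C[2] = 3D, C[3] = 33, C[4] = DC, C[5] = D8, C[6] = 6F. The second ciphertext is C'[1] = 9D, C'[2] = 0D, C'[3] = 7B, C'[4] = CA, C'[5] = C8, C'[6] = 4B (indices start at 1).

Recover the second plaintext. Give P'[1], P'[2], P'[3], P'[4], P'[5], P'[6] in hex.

P'[1] = E9, P'[2] = 78, P'[3] = 09, P'[4] = B9, P'[5] = B8, P'[6] = 3A

In CTR with a reused counter, both messages share the same keystream S_i, so C_i ⊕ C'_i = P_i ⊕ P'_i and thus P'_i = P_i ⊕ C_i ⊕ C'_i.
P'[1]: 2F ⊕ 5B ⊕ 9D = E9.
P'[2]: 48 ⊕ 3D ⊕ 0D = 78.
P'[3]: 41 ⊕ 33 ⊕ 7B = 09.
P'[4]: AF ⊕ DC ⊕ CA = B9.
P'[5]: A8 ⊕ D8 ⊕ C8 = B8.
P'[6]: 1E ⊕ 6F ⊕ 4B = 3A.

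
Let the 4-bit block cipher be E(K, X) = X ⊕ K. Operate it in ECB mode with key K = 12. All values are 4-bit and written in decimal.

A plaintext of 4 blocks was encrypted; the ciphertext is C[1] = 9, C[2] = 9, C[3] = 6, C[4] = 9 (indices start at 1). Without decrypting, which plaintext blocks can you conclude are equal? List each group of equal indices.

P[1] = P[2] = P[4]

ECB encrypts each block independently with the same key, so equal ciphertext blocks imply equal plaintext blocks.
C[1] = C[2] = C[4] = 9, so P[1] = P[2] = P[4].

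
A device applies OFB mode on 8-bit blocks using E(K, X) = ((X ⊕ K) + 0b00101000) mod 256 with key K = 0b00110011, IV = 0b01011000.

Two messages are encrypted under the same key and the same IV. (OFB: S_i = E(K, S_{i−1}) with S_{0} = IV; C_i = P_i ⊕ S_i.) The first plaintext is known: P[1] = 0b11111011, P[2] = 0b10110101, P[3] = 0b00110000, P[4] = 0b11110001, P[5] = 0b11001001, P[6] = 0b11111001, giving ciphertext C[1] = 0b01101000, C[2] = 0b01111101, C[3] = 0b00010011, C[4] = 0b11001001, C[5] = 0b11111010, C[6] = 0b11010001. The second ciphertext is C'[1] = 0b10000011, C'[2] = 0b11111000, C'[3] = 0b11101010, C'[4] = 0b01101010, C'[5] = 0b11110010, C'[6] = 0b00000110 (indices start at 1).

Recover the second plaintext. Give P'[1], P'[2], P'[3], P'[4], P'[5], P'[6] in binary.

P'[1] = 0b00010000, P'[2] = 0b00110000, P'[3] = 0b11001001, P'[4] = 0b01010010, P'[5] = 0b11000001, P'[6] = 0b00101110

In OFB with a reused IV, both messages share the same keystream S_i, so C_i ⊕ C'_i = P_i ⊕ P'_i and thus P'_i = P_i ⊕ C_i ⊕ C'_i.
P'[1]: 0b11111011 ⊕ 0b01101000 ⊕ 0b10000011 = 0b00010000.
P'[2]: 0b10110101 ⊕ 0b01111101 ⊕ 0b11111000 = 0b00110000.
P'[3]: 0b00110000 ⊕ 0b00010011 ⊕ 0b11101010 = 0b11001001.
P'[4]: 0b11110001 ⊕ 0b11001001 ⊕ 0b01101010 = 0b01010010.
P'[5]: 0b11001001 ⊕ 0b11111010 ⊕ 0b11110010 = 0b11000001.
P'[6]: 0b11111001 ⊕ 0b11010001 ⊕ 0b00000110 = 0b00101110.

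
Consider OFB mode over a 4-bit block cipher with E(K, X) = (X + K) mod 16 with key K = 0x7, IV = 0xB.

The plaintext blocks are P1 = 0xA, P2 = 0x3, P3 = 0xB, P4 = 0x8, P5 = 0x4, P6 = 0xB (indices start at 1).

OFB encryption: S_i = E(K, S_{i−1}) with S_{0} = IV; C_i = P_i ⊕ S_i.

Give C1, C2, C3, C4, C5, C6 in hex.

C1 = 0x8, C2 = 0xA, C3 = 0xB, C4 = 0xF, C5 = 0xA, C6 = 0xE

C1: S = E(K, 0xB) = 0x2; 0xA ⊕ 0x2 = 0x8.
C2: S = E(K, 0x2) = 0x9; 0x3 ⊕ 0x9 = 0xA.
C3: S = E(K, 0x9) = 0x0; 0xB ⊕ 0x0 = 0xB.
C4: S = E(K, 0x0) = 0x7; 0x8 ⊕ 0x7 = 0xF.
C5: S = E(K, 0x7) = 0xE; 0x4 ⊕ 0xE = 0xA.
C6: S = E(K, 0xE) = 0x5; 0xB ⊕ 0x5 = 0xE.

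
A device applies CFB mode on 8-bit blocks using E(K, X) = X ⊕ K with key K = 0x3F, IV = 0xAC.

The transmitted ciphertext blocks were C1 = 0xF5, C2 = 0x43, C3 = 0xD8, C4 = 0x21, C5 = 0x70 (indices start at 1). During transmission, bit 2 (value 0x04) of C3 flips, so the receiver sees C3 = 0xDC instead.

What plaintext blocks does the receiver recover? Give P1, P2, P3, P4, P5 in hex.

CFB decryption: P_i = C_i ⊕ E(K, C_{i−1}), with C_{0} = IV.
Only C3 changed, to 0xDC. In CFB, a change in C_i flips the same bit in P_i and garbles P_{i+1}. Decrypting the received ciphertext:
P1: E(K, 0xAC) = 0x93; 0xF5 ⊕ 0x93 = 0x66.
P2: E(K, 0xF5) = 0xCA; 0x43 ⊕ 0xCA = 0x89.
P3: E(K, 0x43) = 0x7C; 0xDC ⊕ 0x7C = 0xA0.
P4: E(K, 0xDC) = 0xE3; 0x21 ⊕ 0xE3 = 0xC2.
P5: E(K, 0x21) = 0x1E; 0x70 ⊕ 0x1E = 0x6E.
Blocks that differ from the original plaintext: P3, P4.

P1 = 0x66, P2 = 0x89, P3 = 0xA0, P4 = 0xC2, P5 = 0x6E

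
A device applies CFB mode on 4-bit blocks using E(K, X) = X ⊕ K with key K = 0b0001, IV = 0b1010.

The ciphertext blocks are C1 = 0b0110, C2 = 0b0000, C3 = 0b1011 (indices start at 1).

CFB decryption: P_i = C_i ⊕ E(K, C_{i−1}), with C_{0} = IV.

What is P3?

P3 = 0b1010

P3: E(K, 0b0000) = 0b0001; 0b1011 ⊕ 0b0001 = 0b1010.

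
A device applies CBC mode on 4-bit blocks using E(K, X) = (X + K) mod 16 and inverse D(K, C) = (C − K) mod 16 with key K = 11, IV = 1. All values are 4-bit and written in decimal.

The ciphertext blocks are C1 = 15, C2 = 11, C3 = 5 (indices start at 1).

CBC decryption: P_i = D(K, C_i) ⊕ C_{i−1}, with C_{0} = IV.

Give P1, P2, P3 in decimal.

P1 = 5, P2 = 15, P3 = 1

P1: D(K, 15) = 4; 4 ⊕ 1 = 5.
P2: D(K, 11) = 0; 0 ⊕ 15 = 15.
P3: D(K, 5) = 10; 10 ⊕ 11 = 1.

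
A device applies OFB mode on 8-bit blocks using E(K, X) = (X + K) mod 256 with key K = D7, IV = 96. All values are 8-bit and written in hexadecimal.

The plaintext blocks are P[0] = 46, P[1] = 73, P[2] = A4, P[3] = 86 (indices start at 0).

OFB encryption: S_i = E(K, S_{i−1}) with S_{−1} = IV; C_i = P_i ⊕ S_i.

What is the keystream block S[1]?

44

C[0]: S = E(K, 96) = 6D; 46 ⊕ 6D = 2B.
C[1]: S = E(K, 6D) = 44; 73 ⊕ 44 = 37.
So S[1] = 44.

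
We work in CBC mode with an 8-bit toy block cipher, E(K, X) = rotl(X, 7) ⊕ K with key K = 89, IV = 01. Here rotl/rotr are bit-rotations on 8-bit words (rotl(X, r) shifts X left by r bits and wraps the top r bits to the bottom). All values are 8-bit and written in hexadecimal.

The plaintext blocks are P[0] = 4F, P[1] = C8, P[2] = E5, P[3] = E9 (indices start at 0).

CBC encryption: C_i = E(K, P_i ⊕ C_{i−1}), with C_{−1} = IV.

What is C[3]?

C[0]: P[0] ⊕ 01 = 4E; E(K, 4E) = AE.
C[1]: P[1] ⊕ AE = 66; E(K, 66) = BA.
C[2]: P[2] ⊕ BA = 5F; E(K, 5F) = 26.
C[3]: P[3] ⊕ 26 = CF; E(K, CF) = 6E.

C[3] = 6E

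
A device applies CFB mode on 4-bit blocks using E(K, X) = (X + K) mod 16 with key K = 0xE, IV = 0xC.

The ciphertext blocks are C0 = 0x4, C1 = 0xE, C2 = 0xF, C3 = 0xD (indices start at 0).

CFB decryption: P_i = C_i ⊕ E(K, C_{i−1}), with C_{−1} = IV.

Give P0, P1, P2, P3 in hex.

P0: E(K, 0xC) = 0xA; 0x4 ⊕ 0xA = 0xE.
P1: E(K, 0x4) = 0x2; 0xE ⊕ 0x2 = 0xC.
P2: E(K, 0xE) = 0xC; 0xF ⊕ 0xC = 0x3.
P3: E(K, 0xF) = 0xD; 0xD ⊕ 0xD = 0x0.

P0 = 0xE, P1 = 0xC, P2 = 0x3, P3 = 0x0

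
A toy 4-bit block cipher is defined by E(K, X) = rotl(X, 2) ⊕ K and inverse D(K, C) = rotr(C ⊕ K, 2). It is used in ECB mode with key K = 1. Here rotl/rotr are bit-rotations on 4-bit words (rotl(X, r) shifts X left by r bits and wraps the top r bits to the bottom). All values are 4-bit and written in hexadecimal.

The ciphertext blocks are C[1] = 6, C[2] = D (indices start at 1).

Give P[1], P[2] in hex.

P[1] = D, P[2] = 3

ECB decryption: P_i = D(K, C_i).
P[1]: D(K, 6) = D.
P[2]: D(K, D) = 3.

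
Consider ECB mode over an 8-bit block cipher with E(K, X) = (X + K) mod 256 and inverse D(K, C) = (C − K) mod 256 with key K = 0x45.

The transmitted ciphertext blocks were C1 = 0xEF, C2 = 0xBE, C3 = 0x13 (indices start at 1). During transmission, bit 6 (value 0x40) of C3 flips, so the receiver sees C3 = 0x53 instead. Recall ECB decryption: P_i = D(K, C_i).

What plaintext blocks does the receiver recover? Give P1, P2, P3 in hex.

P1 = 0xAA, P2 = 0x79, P3 = 0x0E

Only C3 changed, to 0x53. In ECB, a change in C_i affects only P_i. Decrypting the received ciphertext:
P1: D(K, 0xEF) = 0xAA.
P2: D(K, 0xBE) = 0x79.
P3: D(K, 0x53) = 0x0E.
Blocks that differ from the original plaintext: P3.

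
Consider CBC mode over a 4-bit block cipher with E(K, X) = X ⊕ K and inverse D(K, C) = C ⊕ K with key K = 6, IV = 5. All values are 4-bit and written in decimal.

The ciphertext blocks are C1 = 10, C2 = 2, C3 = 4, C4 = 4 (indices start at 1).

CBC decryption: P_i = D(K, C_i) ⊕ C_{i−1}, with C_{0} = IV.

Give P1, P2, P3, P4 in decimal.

P1: D(K, 10) = 12; 12 ⊕ 5 = 9.
P2: D(K, 2) = 4; 4 ⊕ 10 = 14.
P3: D(K, 4) = 2; 2 ⊕ 2 = 0.
P4: D(K, 4) = 2; 2 ⊕ 4 = 6.

P1 = 9, P2 = 14, P3 = 0, P4 = 6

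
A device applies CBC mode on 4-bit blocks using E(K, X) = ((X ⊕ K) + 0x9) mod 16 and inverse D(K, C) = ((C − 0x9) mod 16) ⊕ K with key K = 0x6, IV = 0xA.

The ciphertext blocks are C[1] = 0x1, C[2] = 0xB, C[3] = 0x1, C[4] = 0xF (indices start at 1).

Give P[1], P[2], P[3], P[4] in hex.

CBC decryption: P_i = D(K, C_i) ⊕ C_{i−1}, with C_{0} = IV.
P[1]: D(K, 0x1) = 0xE; 0xE ⊕ 0xA = 0x4.
P[2]: D(K, 0xB) = 0x4; 0x4 ⊕ 0x1 = 0x5.
P[3]: D(K, 0x1) = 0xE; 0xE ⊕ 0xB = 0x5.
P[4]: D(K, 0xF) = 0x0; 0x0 ⊕ 0x1 = 0x1.

P[1] = 0x4, P[2] = 0x5, P[3] = 0x5, P[4] = 0x1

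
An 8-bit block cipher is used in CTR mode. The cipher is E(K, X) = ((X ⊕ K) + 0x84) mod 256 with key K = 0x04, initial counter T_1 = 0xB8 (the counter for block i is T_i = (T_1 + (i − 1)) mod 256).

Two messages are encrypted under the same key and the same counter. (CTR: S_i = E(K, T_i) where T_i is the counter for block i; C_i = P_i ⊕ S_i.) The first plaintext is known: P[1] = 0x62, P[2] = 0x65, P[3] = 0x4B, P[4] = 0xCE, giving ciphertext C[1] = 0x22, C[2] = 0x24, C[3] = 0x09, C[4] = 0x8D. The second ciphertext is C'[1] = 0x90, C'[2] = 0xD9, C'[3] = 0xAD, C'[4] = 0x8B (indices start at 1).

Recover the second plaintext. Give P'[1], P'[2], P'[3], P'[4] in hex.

In CTR with a reused counter, both messages share the same keystream S_i, so C_i ⊕ C'_i = P_i ⊕ P'_i and thus P'_i = P_i ⊕ C_i ⊕ C'_i.
P'[1]: 0x62 ⊕ 0x22 ⊕ 0x90 = 0xD0.
P'[2]: 0x65 ⊕ 0x24 ⊕ 0xD9 = 0x98.
P'[3]: 0x4B ⊕ 0x09 ⊕ 0xAD = 0xEF.
P'[4]: 0xCE ⊕ 0x8D ⊕ 0x8B = 0xC8.

P'[1] = 0xD0, P'[2] = 0x98, P'[3] = 0xEF, P'[4] = 0xC8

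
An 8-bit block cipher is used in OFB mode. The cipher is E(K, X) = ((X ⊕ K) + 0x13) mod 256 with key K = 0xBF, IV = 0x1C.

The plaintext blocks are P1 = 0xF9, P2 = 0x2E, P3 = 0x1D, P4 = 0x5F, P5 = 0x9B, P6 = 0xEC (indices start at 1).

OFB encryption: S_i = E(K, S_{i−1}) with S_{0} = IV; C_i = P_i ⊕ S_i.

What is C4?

C1: S = E(K, 0x1C) = 0xB6; 0xF9 ⊕ 0xB6 = 0x4F.
C2: S = E(K, 0xB6) = 0x1C; 0x2E ⊕ 0x1C = 0x32.
C3: S = E(K, 0x1C) = 0xB6; 0x1D ⊕ 0xB6 = 0xAB.
C4: S = E(K, 0xB6) = 0x1C; 0x5F ⊕ 0x1C = 0x43.

C4 = 0x43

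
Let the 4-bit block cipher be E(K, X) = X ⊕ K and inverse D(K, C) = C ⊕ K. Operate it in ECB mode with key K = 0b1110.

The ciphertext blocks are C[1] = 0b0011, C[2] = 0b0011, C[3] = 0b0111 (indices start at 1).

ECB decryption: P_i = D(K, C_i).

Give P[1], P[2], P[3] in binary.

P[1] = 0b1101, P[2] = 0b1101, P[3] = 0b1001

P[1]: D(K, 0b0011) = 0b1101.
P[2]: D(K, 0b0011) = 0b1101.
P[3]: D(K, 0b0111) = 0b1001.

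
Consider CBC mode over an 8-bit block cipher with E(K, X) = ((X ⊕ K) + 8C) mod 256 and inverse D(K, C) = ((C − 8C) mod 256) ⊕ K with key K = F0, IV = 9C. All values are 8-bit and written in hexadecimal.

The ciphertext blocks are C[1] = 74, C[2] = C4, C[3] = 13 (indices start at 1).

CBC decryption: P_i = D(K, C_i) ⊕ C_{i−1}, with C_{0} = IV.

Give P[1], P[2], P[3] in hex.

P[1]: D(K, 74) = 18; 18 ⊕ 9C = 84.
P[2]: D(K, C4) = C8; C8 ⊕ 74 = BC.
P[3]: D(K, 13) = 77; 77 ⊕ C4 = B3.

P[1] = 84, P[2] = BC, P[3] = B3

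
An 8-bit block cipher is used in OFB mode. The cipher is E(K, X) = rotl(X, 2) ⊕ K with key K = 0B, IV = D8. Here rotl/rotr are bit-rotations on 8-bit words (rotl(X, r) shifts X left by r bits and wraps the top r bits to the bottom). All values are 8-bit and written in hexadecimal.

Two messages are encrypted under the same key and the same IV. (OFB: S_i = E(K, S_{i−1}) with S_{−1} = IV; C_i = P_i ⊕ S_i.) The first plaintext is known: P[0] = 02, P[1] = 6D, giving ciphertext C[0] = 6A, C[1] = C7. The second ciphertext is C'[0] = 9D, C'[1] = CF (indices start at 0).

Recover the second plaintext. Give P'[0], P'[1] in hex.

P'[0] = F5, P'[1] = 65

In OFB with a reused IV, both messages share the same keystream S_i, so C_i ⊕ C'_i = P_i ⊕ P'_i and thus P'_i = P_i ⊕ C_i ⊕ C'_i.
P'[0]: 02 ⊕ 6A ⊕ 9D = F5.
P'[1]: 6D ⊕ C7 ⊕ CF = 65.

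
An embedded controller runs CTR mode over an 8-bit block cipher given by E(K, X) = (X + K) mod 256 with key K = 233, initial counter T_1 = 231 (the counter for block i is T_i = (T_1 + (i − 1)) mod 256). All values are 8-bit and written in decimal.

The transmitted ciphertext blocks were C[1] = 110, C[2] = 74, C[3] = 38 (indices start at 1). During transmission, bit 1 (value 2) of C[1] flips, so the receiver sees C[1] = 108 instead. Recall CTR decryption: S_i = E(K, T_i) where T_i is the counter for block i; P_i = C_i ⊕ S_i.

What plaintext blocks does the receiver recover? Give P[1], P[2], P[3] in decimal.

P[1] = 188, P[2] = 155, P[3] = 244

Only C[1] changed, to 108. In CTR, a change in C_i flips the same bit in P_i only; the keystream is unaffected. Decrypting the received ciphertext:
P[1]: T = 231, S = E(K, T) = 208; 108 ⊕ 208 = 188.
P[2]: T = 232, S = E(K, T) = 209; 74 ⊕ 209 = 155.
P[3]: T = 233, S = E(K, T) = 210; 38 ⊕ 210 = 244.
Blocks that differ from the original plaintext: P[1].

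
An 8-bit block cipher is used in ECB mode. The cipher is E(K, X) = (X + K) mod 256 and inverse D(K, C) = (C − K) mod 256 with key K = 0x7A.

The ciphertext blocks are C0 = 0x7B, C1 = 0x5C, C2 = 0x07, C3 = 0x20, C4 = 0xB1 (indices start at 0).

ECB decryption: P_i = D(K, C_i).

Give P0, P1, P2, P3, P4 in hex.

P0 = 0x01, P1 = 0xE2, P2 = 0x8D, P3 = 0xA6, P4 = 0x37

P0: D(K, 0x7B) = 0x01.
P1: D(K, 0x5C) = 0xE2.
P2: D(K, 0x07) = 0x8D.
P3: D(K, 0x20) = 0xA6.
P4: D(K, 0xB1) = 0x37.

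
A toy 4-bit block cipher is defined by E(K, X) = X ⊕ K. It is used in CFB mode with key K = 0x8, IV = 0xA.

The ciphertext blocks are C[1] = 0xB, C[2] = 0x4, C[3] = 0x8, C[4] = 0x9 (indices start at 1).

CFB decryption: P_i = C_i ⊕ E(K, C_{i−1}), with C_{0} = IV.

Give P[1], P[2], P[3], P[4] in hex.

P[1]: E(K, 0xA) = 0x2; 0xB ⊕ 0x2 = 0x9.
P[2]: E(K, 0xB) = 0x3; 0x4 ⊕ 0x3 = 0x7.
P[3]: E(K, 0x4) = 0xC; 0x8 ⊕ 0xC = 0x4.
P[4]: E(K, 0x8) = 0x0; 0x9 ⊕ 0x0 = 0x9.

P[1] = 0x9, P[2] = 0x7, P[3] = 0x4, P[4] = 0x9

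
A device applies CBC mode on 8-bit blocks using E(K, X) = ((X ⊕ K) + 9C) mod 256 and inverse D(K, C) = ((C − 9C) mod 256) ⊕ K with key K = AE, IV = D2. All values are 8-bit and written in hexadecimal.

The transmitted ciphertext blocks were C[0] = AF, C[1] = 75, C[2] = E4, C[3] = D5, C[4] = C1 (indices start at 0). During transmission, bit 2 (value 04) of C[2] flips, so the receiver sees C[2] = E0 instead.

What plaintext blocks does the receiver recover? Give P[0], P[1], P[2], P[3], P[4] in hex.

P[0] = 6F, P[1] = D8, P[2] = 9F, P[3] = 77, P[4] = 5E

CBC decryption: P_i = D(K, C_i) ⊕ C_{i−1}, with C_{−1} = IV.
Only C[2] changed, to E0. In CBC, a change in C_i garbles P_i and flips the same bit in P_{i+1}. Decrypting the received ciphertext:
P[0]: D(K, AF) = BD; BD ⊕ D2 = 6F.
P[1]: D(K, 75) = 77; 77 ⊕ AF = D8.
P[2]: D(K, E0) = EA; EA ⊕ 75 = 9F.
P[3]: D(K, D5) = 97; 97 ⊕ E0 = 77.
P[4]: D(K, C1) = 8B; 8B ⊕ D5 = 5E.
Blocks that differ from the original plaintext: P[2], P[3].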